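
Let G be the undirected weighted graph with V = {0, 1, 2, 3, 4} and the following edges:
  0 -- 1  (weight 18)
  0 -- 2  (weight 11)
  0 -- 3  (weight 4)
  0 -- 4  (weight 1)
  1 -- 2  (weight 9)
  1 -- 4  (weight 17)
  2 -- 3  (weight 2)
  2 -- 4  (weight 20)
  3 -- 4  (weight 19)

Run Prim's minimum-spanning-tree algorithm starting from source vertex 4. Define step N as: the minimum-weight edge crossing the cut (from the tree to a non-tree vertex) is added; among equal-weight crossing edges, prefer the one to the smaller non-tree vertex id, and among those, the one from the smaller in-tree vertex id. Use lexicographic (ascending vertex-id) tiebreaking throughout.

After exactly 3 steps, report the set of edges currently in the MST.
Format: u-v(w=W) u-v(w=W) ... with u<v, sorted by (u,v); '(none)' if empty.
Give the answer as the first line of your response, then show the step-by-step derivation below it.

0-3(w=4) 0-4(w=1) 2-3(w=2)

step 1: add edge 0-4 (w=1); MST = {0-4(w=1)}
step 2: add edge 0-3 (w=4); MST = {0-3(w=4) 0-4(w=1)}
step 3: add edge 2-3 (w=2); MST = {0-3(w=4) 0-4(w=1) 2-3(w=2)}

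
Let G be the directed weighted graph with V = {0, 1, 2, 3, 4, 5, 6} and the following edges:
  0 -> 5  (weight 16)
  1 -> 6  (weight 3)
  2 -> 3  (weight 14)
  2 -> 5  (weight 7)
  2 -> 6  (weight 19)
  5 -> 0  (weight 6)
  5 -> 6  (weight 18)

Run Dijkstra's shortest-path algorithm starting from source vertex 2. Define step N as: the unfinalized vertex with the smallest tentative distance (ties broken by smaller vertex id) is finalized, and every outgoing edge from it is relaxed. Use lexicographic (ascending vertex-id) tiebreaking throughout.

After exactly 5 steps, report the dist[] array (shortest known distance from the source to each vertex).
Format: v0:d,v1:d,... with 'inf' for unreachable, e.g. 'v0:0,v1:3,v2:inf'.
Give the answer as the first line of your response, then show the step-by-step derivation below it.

v0:13,v1:inf,v2:0,v3:14,v4:inf,v5:7,v6:19

step 1: dist = v0:inf,v1:inf,v2:0,v3:14,v4:inf,v5:7,v6:19
step 2: dist = v0:13,v1:inf,v2:0,v3:14,v4:inf,v5:7,v6:19
step 3: dist = v0:13,v1:inf,v2:0,v3:14,v4:inf,v5:7,v6:19
step 4: dist = v0:13,v1:inf,v2:0,v3:14,v4:inf,v5:7,v6:19
step 5: dist = v0:13,v1:inf,v2:0,v3:14,v4:inf,v5:7,v6:19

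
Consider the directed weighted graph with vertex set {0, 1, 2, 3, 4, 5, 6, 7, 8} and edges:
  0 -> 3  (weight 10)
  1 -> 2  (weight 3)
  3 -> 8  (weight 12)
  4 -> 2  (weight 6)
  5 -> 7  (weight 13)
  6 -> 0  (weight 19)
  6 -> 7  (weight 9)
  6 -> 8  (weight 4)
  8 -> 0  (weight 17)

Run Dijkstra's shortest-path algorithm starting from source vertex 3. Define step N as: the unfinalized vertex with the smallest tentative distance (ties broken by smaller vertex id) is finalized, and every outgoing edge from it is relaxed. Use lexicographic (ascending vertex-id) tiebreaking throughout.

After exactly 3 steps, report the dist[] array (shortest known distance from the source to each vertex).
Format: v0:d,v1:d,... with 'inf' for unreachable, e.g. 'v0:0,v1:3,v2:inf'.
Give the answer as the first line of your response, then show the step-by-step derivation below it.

v0:29,v1:inf,v2:inf,v3:0,v4:inf,v5:inf,v6:inf,v7:inf,v8:12

step 1: dist = v0:inf,v1:inf,v2:inf,v3:0,v4:inf,v5:inf,v6:inf,v7:inf,v8:12
step 2: dist = v0:29,v1:inf,v2:inf,v3:0,v4:inf,v5:inf,v6:inf,v7:inf,v8:12
step 3: dist = v0:29,v1:inf,v2:inf,v3:0,v4:inf,v5:inf,v6:inf,v7:inf,v8:12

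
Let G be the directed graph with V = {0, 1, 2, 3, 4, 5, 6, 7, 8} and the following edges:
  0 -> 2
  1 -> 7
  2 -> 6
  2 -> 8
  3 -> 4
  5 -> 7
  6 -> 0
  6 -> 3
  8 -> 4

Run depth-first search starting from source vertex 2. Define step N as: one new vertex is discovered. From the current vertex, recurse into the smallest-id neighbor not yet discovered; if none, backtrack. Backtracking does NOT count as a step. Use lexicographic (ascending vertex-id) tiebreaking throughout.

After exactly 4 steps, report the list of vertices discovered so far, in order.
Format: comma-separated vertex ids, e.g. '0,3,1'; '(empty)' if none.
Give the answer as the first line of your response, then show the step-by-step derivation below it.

2,6,0,3

step 1: discover 2; path=2; order=2
step 2: discover 6; path=2>6; order=2,6
step 3: discover 0; path=2>6>0; order=2,6,0
step 4: discover 3; path=2>6>3; order=2,6,0,3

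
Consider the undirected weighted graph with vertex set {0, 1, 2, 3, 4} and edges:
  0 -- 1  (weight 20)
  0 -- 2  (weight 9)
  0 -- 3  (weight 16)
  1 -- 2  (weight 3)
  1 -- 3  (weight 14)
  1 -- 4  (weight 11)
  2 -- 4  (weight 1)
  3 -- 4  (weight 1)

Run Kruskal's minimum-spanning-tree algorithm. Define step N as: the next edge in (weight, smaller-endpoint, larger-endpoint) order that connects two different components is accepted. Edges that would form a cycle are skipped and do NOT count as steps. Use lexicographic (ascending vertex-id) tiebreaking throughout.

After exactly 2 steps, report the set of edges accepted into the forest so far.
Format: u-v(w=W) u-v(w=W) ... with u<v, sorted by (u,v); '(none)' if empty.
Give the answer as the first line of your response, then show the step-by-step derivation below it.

2-4(w=1) 3-4(w=1)

step 1: add edge 2-4 (w=1); MST = {2-4(w=1)}
step 2: add edge 3-4 (w=1); MST = {2-4(w=1) 3-4(w=1)}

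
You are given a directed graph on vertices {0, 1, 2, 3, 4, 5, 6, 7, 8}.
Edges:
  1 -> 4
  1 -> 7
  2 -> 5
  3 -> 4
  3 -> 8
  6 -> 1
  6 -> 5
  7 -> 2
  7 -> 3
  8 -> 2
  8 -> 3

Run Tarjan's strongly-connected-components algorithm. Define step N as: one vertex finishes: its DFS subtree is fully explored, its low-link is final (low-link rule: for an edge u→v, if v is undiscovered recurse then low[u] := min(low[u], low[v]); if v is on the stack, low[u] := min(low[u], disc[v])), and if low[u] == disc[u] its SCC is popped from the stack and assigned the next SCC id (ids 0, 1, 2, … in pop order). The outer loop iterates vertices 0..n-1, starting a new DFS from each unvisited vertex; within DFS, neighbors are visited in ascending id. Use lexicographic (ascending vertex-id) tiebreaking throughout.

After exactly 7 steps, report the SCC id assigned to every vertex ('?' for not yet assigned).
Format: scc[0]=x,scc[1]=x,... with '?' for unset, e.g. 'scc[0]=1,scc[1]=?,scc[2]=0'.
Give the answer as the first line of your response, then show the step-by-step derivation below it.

scc[0]=0,scc[1]=?,scc[2]=3,scc[3]=4,scc[4]=1,scc[5]=2,scc[6]=?,scc[7]=5,scc[8]=4

step 1: low=(low[0]=0,low[1]=?,low[2]=?,low[3]=?,low[4]=?,low[5]=?,low[6]=?,low[7]=?,low[8]=?); scc=(scc[0]=0,scc[1]=?,scc[2]=?,scc[3]=?,scc[4]=?,scc[5]=?,scc[6]=?,scc[7]=?,scc[8]=?)
step 2: low=(low[0]=0,low[1]=1,low[2]=?,low[3]=?,low[4]=2,low[5]=?,low[6]=?,low[7]=?,low[8]=?); scc=(scc[0]=0,scc[1]=?,scc[2]=?,scc[3]=?,scc[4]=1,scc[5]=?,scc[6]=?,scc[7]=?,scc[8]=?)
step 3: low=(low[0]=0,low[1]=1,low[2]=4,low[3]=?,low[4]=2,low[5]=5,low[6]=?,low[7]=3,low[8]=?); scc=(scc[0]=0,scc[1]=?,scc[2]=?,scc[3]=?,scc[4]=1,scc[5]=2,scc[6]=?,scc[7]=?,scc[8]=?)
step 4: low=(low[0]=0,low[1]=1,low[2]=4,low[3]=?,low[4]=2,low[5]=5,low[6]=?,low[7]=3,low[8]=?); scc=(scc[0]=0,scc[1]=?,scc[2]=3,scc[3]=?,scc[4]=1,scc[5]=2,scc[6]=?,scc[7]=?,scc[8]=?)
step 5: low=(low[0]=0,low[1]=1,low[2]=4,low[3]=6,low[4]=2,low[5]=5,low[6]=?,low[7]=3,low[8]=6); scc=(scc[0]=0,scc[1]=?,scc[2]=3,scc[3]=?,scc[4]=1,scc[5]=2,scc[6]=?,scc[7]=?,scc[8]=?)
step 6: low=(low[0]=0,low[1]=1,low[2]=4,low[3]=6,low[4]=2,low[5]=5,low[6]=?,low[7]=3,low[8]=6); scc=(scc[0]=0,scc[1]=?,scc[2]=3,scc[3]=4,scc[4]=1,scc[5]=2,scc[6]=?,scc[7]=?,scc[8]=4)
step 7: low=(low[0]=0,low[1]=1,low[2]=4,low[3]=6,low[4]=2,low[5]=5,low[6]=?,low[7]=3,low[8]=6); scc=(scc[0]=0,scc[1]=?,scc[2]=3,scc[3]=4,scc[4]=1,scc[5]=2,scc[6]=?,scc[7]=5,scc[8]=4)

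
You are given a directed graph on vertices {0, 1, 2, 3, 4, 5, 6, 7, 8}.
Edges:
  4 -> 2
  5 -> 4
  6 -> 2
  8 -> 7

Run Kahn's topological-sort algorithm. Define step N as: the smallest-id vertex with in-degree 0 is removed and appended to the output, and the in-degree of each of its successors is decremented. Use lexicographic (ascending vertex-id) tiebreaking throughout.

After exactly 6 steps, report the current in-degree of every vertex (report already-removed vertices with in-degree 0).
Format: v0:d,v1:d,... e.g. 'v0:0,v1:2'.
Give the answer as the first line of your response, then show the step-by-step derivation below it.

v0:0,v1:0,v2:0,v3:0,v4:0,v5:0,v6:0,v7:1,v8:0

step 1: output 0; order=[0]; indeg=(0,0,2,0,1,0,0,1,0)
step 2: output 1; order=[0,1]; indeg=(0,0,2,0,1,0,0,1,0)
step 3: output 3; order=[0,1,3]; indeg=(0,0,2,0,1,0,0,1,0)
step 4: output 5; order=[0,1,3,5]; indeg=(0,0,2,0,0,0,0,1,0)
step 5: output 4; order=[0,1,3,5,4]; indeg=(0,0,1,0,0,0,0,1,0)
step 6: output 6; order=[0,1,3,5,4,6]; indeg=(0,0,0,0,0,0,0,1,0)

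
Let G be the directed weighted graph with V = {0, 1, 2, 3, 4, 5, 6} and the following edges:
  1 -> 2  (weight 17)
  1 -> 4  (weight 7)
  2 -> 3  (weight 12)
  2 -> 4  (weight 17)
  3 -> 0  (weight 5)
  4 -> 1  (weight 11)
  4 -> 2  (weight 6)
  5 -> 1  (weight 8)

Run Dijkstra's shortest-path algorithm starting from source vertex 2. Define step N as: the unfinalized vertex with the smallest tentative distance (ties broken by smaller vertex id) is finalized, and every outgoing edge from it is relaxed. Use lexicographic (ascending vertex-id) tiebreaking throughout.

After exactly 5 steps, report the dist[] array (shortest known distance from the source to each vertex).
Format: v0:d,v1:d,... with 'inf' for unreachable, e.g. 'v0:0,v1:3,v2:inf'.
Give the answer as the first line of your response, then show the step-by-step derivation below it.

v0:17,v1:28,v2:0,v3:12,v4:17,v5:inf,v6:inf

step 1: dist = v0:inf,v1:inf,v2:0,v3:12,v4:17,v5:inf,v6:inf
step 2: dist = v0:17,v1:inf,v2:0,v3:12,v4:17,v5:inf,v6:inf
step 3: dist = v0:17,v1:inf,v2:0,v3:12,v4:17,v5:inf,v6:inf
step 4: dist = v0:17,v1:28,v2:0,v3:12,v4:17,v5:inf,v6:inf
step 5: dist = v0:17,v1:28,v2:0,v3:12,v4:17,v5:inf,v6:inf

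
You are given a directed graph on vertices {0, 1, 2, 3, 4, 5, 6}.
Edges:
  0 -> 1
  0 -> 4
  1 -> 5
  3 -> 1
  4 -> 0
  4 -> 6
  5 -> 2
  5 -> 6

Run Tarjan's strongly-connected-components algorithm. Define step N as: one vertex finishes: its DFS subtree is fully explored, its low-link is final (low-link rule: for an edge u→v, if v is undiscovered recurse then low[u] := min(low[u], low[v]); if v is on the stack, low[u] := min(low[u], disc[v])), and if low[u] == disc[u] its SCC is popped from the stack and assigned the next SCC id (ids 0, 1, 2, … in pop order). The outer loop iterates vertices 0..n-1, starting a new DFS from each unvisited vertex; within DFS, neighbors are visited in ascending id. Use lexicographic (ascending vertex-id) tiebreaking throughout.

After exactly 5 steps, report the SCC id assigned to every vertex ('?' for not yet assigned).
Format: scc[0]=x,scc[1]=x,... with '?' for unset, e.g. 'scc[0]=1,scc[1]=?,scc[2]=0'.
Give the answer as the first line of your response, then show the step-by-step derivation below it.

scc[0]=?,scc[1]=3,scc[2]=0,scc[3]=?,scc[4]=?,scc[5]=2,scc[6]=1

step 1: low=(low[0]=0,low[1]=1,low[2]=3,low[3]=?,low[4]=?,low[5]=2,low[6]=?); scc=(scc[0]=?,scc[1]=?,scc[2]=0,scc[3]=?,scc[4]=?,scc[5]=?,scc[6]=?)
step 2: low=(low[0]=0,low[1]=1,low[2]=3,low[3]=?,low[4]=?,low[5]=2,low[6]=4); scc=(scc[0]=?,scc[1]=?,scc[2]=0,scc[3]=?,scc[4]=?,scc[5]=?,scc[6]=1)
step 3: low=(low[0]=0,low[1]=1,low[2]=3,low[3]=?,low[4]=?,low[5]=2,low[6]=4); scc=(scc[0]=?,scc[1]=?,scc[2]=0,scc[3]=?,scc[4]=?,scc[5]=2,scc[6]=1)
step 4: low=(low[0]=0,low[1]=1,low[2]=3,low[3]=?,low[4]=?,low[5]=2,low[6]=4); scc=(scc[0]=?,scc[1]=3,scc[2]=0,scc[3]=?,scc[4]=?,scc[5]=2,scc[6]=1)
step 5: low=(low[0]=0,low[1]=1,low[2]=3,low[3]=?,low[4]=0,low[5]=2,low[6]=4); scc=(scc[0]=?,scc[1]=3,scc[2]=0,scc[3]=?,scc[4]=?,scc[5]=2,scc[6]=1)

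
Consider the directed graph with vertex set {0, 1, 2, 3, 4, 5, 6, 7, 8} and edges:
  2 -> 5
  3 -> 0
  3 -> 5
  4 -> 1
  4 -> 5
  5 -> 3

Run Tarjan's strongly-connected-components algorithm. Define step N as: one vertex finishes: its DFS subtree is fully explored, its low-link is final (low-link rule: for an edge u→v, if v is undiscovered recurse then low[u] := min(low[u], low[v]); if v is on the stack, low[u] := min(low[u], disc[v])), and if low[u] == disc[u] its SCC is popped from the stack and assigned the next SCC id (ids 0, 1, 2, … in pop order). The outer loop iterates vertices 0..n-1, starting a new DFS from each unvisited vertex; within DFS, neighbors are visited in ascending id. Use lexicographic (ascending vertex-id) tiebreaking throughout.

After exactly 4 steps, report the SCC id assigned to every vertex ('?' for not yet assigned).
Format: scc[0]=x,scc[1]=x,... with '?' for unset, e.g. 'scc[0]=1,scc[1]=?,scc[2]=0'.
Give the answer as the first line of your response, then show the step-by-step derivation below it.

scc[0]=0,scc[1]=1,scc[2]=?,scc[3]=2,scc[4]=?,scc[5]=2,scc[6]=?,scc[7]=?,scc[8]=?

step 1: low=(low[0]=0,low[1]=?,low[2]=?,low[3]=?,low[4]=?,low[5]=?,low[6]=?,low[7]=?,low[8]=?); scc=(scc[0]=0,scc[1]=?,scc[2]=?,scc[3]=?,scc[4]=?,scc[5]=?,scc[6]=?,scc[7]=?,scc[8]=?)
step 2: low=(low[0]=0,low[1]=1,low[2]=?,low[3]=?,low[4]=?,low[5]=?,low[6]=?,low[7]=?,low[8]=?); scc=(scc[0]=0,scc[1]=1,scc[2]=?,scc[3]=?,scc[4]=?,scc[5]=?,scc[6]=?,scc[7]=?,scc[8]=?)
step 3: low=(low[0]=0,low[1]=1,low[2]=2,low[3]=3,low[4]=?,low[5]=3,low[6]=?,low[7]=?,low[8]=?); scc=(scc[0]=0,scc[1]=1,scc[2]=?,scc[3]=?,scc[4]=?,scc[5]=?,scc[6]=?,scc[7]=?,scc[8]=?)
step 4: low=(low[0]=0,low[1]=1,low[2]=2,low[3]=3,low[4]=?,low[5]=3,low[6]=?,low[7]=?,low[8]=?); scc=(scc[0]=0,scc[1]=1,scc[2]=?,scc[3]=2,scc[4]=?,scc[5]=2,scc[6]=?,scc[7]=?,scc[8]=?)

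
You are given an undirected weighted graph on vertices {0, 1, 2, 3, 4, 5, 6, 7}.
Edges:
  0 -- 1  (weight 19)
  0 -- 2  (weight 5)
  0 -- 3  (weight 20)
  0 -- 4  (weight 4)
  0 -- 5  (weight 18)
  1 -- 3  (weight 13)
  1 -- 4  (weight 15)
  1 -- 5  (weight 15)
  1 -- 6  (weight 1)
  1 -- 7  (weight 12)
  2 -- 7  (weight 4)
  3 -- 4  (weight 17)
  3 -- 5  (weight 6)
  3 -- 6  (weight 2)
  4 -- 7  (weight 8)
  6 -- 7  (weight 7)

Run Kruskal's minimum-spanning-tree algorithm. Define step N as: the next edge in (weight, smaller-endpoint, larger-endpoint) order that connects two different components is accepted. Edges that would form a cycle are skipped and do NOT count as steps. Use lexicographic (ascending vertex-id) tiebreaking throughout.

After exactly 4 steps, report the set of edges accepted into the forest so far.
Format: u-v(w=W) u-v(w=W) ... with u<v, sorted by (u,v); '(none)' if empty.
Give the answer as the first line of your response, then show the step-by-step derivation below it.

0-4(w=4) 1-6(w=1) 2-7(w=4) 3-6(w=2)

step 1: add edge 1-6 (w=1); MST = {1-6(w=1)}
step 2: add edge 3-6 (w=2); MST = {1-6(w=1) 3-6(w=2)}
step 3: add edge 0-4 (w=4); MST = {0-4(w=4) 1-6(w=1) 3-6(w=2)}
step 4: add edge 2-7 (w=4); MST = {0-4(w=4) 1-6(w=1) 2-7(w=4) 3-6(w=2)}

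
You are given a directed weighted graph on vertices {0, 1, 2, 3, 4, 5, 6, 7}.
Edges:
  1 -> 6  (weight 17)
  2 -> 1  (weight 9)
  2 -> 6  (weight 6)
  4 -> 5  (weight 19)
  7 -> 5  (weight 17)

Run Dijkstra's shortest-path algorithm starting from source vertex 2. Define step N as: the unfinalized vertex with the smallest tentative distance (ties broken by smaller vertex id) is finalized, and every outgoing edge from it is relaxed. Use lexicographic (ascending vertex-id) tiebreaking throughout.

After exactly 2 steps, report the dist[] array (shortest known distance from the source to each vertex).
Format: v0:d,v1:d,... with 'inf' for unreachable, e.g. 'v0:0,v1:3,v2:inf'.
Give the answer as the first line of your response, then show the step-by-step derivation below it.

v0:inf,v1:9,v2:0,v3:inf,v4:inf,v5:inf,v6:6,v7:inf

step 1: dist = v0:inf,v1:9,v2:0,v3:inf,v4:inf,v5:inf,v6:6,v7:inf
step 2: dist = v0:inf,v1:9,v2:0,v3:inf,v4:inf,v5:inf,v6:6,v7:inf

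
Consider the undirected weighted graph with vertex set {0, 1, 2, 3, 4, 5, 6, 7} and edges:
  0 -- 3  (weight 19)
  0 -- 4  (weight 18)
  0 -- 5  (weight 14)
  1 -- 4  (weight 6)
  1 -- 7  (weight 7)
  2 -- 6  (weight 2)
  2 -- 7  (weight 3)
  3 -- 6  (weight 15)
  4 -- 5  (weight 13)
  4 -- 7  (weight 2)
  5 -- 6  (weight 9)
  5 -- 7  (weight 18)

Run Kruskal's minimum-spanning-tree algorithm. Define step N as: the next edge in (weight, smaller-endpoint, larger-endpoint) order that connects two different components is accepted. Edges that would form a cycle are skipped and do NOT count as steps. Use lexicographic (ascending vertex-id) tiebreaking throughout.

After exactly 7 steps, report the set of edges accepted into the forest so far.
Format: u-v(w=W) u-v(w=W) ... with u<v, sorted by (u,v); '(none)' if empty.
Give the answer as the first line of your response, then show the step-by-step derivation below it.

0-5(w=14) 1-4(w=6) 2-6(w=2) 2-7(w=3) 3-6(w=15) 4-7(w=2) 5-6(w=9)

step 1: add edge 2-6 (w=2); MST = {2-6(w=2)}
step 2: add edge 4-7 (w=2); MST = {2-6(w=2) 4-7(w=2)}
step 3: add edge 2-7 (w=3); MST = {2-6(w=2) 2-7(w=3) 4-7(w=2)}
step 4: add edge 1-4 (w=6); MST = {1-4(w=6) 2-6(w=2) 2-7(w=3) 4-7(w=2)}
step 5: add edge 5-6 (w=9); MST = {1-4(w=6) 2-6(w=2) 2-7(w=3) 4-7(w=2) 5-6(w=9)}
step 6: add edge 0-5 (w=14); MST = {0-5(w=14) 1-4(w=6) 2-6(w=2) 2-7(w=3) 4-7(w=2) 5-6(w=9)}
step 7: add edge 3-6 (w=15); MST = {0-5(w=14) 1-4(w=6) 2-6(w=2) 2-7(w=3) 3-6(w=15) 4-7(w=2) 5-6(w=9)}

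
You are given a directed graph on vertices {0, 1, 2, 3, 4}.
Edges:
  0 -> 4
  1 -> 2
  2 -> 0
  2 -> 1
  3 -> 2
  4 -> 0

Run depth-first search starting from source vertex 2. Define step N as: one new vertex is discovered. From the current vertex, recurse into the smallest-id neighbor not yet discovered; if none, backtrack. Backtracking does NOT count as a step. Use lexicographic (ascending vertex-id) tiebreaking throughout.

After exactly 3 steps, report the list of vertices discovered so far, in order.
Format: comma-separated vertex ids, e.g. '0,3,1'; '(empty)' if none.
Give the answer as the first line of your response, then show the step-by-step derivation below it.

2,0,4

step 1: discover 2; path=2; order=2
step 2: discover 0; path=2>0; order=2,0
step 3: discover 4; path=2>0>4; order=2,0,4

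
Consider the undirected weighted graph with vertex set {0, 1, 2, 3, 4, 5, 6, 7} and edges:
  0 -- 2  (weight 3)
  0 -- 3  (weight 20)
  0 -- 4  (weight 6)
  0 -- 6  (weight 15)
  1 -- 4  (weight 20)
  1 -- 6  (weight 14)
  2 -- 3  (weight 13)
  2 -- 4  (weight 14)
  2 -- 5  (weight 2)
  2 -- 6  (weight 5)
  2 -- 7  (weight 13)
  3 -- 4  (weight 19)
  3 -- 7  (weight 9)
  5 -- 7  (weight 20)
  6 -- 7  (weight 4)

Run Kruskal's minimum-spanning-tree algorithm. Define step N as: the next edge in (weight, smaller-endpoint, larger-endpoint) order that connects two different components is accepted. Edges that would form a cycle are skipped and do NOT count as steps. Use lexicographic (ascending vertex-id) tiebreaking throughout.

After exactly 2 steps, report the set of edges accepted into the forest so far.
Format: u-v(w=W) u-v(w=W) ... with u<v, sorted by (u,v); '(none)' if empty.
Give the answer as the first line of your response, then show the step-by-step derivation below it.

0-2(w=3) 2-5(w=2)

step 1: add edge 2-5 (w=2); MST = {2-5(w=2)}
step 2: add edge 0-2 (w=3); MST = {0-2(w=3) 2-5(w=2)}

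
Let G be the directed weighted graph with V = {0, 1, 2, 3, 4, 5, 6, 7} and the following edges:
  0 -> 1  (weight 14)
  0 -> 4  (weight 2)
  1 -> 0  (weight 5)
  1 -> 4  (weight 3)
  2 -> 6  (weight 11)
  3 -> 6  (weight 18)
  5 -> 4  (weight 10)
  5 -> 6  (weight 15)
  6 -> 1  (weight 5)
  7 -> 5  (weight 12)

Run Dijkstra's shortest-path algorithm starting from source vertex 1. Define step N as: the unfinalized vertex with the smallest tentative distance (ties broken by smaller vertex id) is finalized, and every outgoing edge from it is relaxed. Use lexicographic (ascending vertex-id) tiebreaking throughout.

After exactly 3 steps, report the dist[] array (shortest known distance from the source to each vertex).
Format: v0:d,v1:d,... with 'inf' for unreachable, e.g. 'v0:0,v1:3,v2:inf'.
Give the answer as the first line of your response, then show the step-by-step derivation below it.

v0:5,v1:0,v2:inf,v3:inf,v4:3,v5:inf,v6:inf,v7:inf

step 1: dist = v0:5,v1:0,v2:inf,v3:inf,v4:3,v5:inf,v6:inf,v7:inf
step 2: dist = v0:5,v1:0,v2:inf,v3:inf,v4:3,v5:inf,v6:inf,v7:inf
step 3: dist = v0:5,v1:0,v2:inf,v3:inf,v4:3,v5:inf,v6:inf,v7:inf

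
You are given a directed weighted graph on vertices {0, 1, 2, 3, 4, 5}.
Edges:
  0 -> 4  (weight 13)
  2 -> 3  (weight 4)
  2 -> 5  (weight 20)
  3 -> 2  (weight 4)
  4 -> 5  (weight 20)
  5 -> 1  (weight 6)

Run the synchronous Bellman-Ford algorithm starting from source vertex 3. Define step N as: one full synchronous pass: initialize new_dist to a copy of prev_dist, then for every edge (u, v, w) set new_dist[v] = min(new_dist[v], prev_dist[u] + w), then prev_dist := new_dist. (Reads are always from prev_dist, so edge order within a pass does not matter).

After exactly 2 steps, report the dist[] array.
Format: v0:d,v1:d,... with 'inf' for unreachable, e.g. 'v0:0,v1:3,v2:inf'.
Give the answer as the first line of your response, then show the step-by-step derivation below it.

v0:inf,v1:inf,v2:4,v3:0,v4:inf,v5:24

step 1: dist = v0:inf,v1:inf,v2:4,v3:0,v4:inf,v5:inf
step 2: dist = v0:inf,v1:inf,v2:4,v3:0,v4:inf,v5:24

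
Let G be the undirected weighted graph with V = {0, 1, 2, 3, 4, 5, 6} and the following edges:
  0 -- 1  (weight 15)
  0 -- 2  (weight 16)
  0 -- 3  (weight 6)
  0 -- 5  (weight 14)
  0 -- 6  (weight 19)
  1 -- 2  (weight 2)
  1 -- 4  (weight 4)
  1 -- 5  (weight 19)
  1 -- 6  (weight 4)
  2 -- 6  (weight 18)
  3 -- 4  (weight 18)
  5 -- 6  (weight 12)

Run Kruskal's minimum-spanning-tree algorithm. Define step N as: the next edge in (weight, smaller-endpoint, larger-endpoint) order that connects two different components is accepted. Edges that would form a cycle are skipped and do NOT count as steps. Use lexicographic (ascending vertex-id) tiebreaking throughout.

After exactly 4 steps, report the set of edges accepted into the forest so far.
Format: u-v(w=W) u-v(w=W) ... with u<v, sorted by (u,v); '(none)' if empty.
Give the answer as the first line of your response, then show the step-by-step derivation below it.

0-3(w=6) 1-2(w=2) 1-4(w=4) 1-6(w=4)

step 1: add edge 1-2 (w=2); MST = {1-2(w=2)}
step 2: add edge 1-4 (w=4); MST = {1-2(w=2) 1-4(w=4)}
step 3: add edge 1-6 (w=4); MST = {1-2(w=2) 1-4(w=4) 1-6(w=4)}
step 4: add edge 0-3 (w=6); MST = {0-3(w=6) 1-2(w=2) 1-4(w=4) 1-6(w=4)}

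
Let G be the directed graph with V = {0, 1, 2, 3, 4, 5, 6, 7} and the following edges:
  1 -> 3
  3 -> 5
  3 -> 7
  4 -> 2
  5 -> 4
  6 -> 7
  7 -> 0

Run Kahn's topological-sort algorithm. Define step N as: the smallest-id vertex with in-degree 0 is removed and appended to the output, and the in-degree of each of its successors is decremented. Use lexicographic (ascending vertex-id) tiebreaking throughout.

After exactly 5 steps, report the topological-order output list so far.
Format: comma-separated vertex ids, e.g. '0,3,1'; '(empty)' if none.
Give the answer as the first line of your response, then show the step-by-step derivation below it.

1,3,5,4,2

step 1: output 1; order=[1]; indeg=(1,0,1,0,1,1,0,2)
step 2: output 3; order=[1,3]; indeg=(1,0,1,0,1,0,0,1)
step 3: output 5; order=[1,3,5]; indeg=(1,0,1,0,0,0,0,1)
step 4: output 4; order=[1,3,5,4]; indeg=(1,0,0,0,0,0,0,1)
step 5: output 2; order=[1,3,5,4,2]; indeg=(1,0,0,0,0,0,0,1)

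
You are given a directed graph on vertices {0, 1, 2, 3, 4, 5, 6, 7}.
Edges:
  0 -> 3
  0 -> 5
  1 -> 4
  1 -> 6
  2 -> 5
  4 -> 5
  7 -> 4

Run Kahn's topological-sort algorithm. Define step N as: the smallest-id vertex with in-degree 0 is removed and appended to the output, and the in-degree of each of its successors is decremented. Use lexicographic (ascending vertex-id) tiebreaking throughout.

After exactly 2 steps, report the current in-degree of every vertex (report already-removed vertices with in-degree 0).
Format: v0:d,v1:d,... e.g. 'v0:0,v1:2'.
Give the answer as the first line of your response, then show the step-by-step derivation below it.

v0:0,v1:0,v2:0,v3:0,v4:1,v5:2,v6:0,v7:0

step 1: output 0; order=[0]; indeg=(0,0,0,0,2,2,1,0)
step 2: output 1; order=[0,1]; indeg=(0,0,0,0,1,2,0,0)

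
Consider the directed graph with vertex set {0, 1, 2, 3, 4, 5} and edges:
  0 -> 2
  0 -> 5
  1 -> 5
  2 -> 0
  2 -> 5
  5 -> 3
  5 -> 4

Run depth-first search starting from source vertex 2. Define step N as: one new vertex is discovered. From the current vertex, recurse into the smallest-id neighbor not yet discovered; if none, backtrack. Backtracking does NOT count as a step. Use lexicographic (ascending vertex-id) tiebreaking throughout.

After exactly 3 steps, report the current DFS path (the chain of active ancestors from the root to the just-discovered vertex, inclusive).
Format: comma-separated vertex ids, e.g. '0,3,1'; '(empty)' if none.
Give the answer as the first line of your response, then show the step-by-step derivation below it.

2,0,5

step 1: discover 2; path=2; order=2
step 2: discover 0; path=2>0; order=2,0
step 3: discover 5; path=2>0>5; order=2,0,5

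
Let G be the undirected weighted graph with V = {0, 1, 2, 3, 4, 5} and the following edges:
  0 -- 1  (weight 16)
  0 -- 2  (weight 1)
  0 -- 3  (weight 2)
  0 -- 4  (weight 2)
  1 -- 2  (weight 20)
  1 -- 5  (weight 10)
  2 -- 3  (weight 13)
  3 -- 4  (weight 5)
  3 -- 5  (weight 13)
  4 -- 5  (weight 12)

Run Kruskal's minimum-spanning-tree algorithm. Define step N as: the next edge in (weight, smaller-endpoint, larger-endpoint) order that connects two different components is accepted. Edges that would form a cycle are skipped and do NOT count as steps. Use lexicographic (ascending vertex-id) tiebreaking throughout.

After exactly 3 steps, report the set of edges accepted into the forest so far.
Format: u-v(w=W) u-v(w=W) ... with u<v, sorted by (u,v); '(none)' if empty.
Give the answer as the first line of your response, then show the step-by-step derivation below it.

0-2(w=1) 0-3(w=2) 0-4(w=2)

step 1: add edge 0-2 (w=1); MST = {0-2(w=1)}
step 2: add edge 0-3 (w=2); MST = {0-2(w=1) 0-3(w=2)}
step 3: add edge 0-4 (w=2); MST = {0-2(w=1) 0-3(w=2) 0-4(w=2)}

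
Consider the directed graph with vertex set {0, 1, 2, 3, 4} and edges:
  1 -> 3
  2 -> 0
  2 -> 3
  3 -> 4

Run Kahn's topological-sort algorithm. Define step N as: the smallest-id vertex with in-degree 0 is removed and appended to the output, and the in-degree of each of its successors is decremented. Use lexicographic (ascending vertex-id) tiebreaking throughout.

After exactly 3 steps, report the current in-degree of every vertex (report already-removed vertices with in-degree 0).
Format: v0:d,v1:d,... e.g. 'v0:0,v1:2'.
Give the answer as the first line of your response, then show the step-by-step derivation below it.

v0:0,v1:0,v2:0,v3:0,v4:1

step 1: output 1; order=[1]; indeg=(1,0,0,1,1)
step 2: output 2; order=[1,2]; indeg=(0,0,0,0,1)
step 3: output 0; order=[1,2,0]; indeg=(0,0,0,0,1)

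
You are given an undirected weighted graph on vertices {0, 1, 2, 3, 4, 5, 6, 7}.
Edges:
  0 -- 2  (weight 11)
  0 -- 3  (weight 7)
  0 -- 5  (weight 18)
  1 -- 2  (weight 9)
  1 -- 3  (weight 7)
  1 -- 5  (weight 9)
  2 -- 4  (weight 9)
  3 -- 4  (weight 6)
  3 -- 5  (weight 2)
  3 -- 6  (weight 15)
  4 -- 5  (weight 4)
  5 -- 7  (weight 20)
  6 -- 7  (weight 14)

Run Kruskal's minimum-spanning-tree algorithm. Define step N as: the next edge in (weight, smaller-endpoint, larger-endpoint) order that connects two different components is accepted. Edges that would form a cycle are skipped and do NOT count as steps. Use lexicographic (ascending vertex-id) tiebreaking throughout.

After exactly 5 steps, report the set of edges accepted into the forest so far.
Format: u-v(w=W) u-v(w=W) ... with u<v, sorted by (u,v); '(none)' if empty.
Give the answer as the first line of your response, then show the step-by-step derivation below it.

0-3(w=7) 1-2(w=9) 1-3(w=7) 3-5(w=2) 4-5(w=4)

step 1: add edge 3-5 (w=2); MST = {3-5(w=2)}
step 2: add edge 4-5 (w=4); MST = {3-5(w=2) 4-5(w=4)}
step 3: add edge 0-3 (w=7); MST = {0-3(w=7) 3-5(w=2) 4-5(w=4)}
step 4: add edge 1-3 (w=7); MST = {0-3(w=7) 1-3(w=7) 3-5(w=2) 4-5(w=4)}
step 5: add edge 1-2 (w=9); MST = {0-3(w=7) 1-2(w=9) 1-3(w=7) 3-5(w=2) 4-5(w=4)}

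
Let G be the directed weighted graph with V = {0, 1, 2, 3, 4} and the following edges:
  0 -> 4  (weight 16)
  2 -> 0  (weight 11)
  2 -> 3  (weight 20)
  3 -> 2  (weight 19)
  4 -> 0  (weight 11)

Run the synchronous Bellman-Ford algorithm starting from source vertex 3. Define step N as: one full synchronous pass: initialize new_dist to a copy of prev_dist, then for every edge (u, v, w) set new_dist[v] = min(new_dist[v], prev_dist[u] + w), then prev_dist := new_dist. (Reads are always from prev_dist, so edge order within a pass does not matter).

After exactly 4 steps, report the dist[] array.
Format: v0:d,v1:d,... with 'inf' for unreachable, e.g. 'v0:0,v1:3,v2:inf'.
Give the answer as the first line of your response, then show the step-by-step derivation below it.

v0:30,v1:inf,v2:19,v3:0,v4:46

step 1: dist = v0:inf,v1:inf,v2:19,v3:0,v4:inf
step 2: dist = v0:30,v1:inf,v2:19,v3:0,v4:inf
step 3: dist = v0:30,v1:inf,v2:19,v3:0,v4:46
step 4: dist = v0:30,v1:inf,v2:19,v3:0,v4:46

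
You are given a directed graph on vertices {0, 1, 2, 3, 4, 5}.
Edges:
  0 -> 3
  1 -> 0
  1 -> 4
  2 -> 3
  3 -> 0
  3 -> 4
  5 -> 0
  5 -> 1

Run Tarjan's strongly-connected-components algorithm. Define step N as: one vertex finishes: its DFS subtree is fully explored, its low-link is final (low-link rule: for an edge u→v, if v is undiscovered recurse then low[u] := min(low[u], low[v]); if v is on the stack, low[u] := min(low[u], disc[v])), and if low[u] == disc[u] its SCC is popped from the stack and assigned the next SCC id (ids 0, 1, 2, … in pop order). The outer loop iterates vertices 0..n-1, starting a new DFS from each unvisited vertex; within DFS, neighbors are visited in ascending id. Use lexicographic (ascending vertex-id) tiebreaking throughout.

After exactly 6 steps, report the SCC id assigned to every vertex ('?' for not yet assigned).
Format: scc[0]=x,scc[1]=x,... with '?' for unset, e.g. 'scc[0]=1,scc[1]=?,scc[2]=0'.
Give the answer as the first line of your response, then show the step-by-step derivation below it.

scc[0]=1,scc[1]=2,scc[2]=3,scc[3]=1,scc[4]=0,scc[5]=4

step 1: low=(low[0]=0,low[1]=?,low[2]=?,low[3]=0,low[4]=2,low[5]=?); scc=(scc[0]=?,scc[1]=?,scc[2]=?,scc[3]=?,scc[4]=0,scc[5]=?)
step 2: low=(low[0]=0,low[1]=?,low[2]=?,low[3]=0,low[4]=2,low[5]=?); scc=(scc[0]=?,scc[1]=?,scc[2]=?,scc[3]=?,scc[4]=0,scc[5]=?)
step 3: low=(low[0]=0,low[1]=?,low[2]=?,low[3]=0,low[4]=2,low[5]=?); scc=(scc[0]=1,scc[1]=?,scc[2]=?,scc[3]=1,scc[4]=0,scc[5]=?)
step 4: low=(low[0]=0,low[1]=3,low[2]=?,low[3]=0,low[4]=2,low[5]=?); scc=(scc[0]=1,scc[1]=2,scc[2]=?,scc[3]=1,scc[4]=0,scc[5]=?)
step 5: low=(low[0]=0,low[1]=3,low[2]=4,low[3]=0,low[4]=2,low[5]=?); scc=(scc[0]=1,scc[1]=2,scc[2]=3,scc[3]=1,scc[4]=0,scc[5]=?)
step 6: low=(low[0]=0,low[1]=3,low[2]=4,low[3]=0,low[4]=2,low[5]=5); scc=(scc[0]=1,scc[1]=2,scc[2]=3,scc[3]=1,scc[4]=0,scc[5]=4)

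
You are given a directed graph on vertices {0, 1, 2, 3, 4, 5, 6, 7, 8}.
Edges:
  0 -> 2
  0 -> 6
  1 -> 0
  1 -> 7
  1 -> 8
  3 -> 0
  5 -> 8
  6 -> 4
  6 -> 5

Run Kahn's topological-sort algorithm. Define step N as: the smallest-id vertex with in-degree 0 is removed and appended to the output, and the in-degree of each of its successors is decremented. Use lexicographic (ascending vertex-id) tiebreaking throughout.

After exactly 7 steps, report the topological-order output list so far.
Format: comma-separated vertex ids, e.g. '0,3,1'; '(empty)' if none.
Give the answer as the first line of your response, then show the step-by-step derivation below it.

1,3,0,2,6,4,5

step 1: output 1; order=[1]; indeg=(1,0,1,0,1,1,1,0,1)
step 2: output 3; order=[1,3]; indeg=(0,0,1,0,1,1,1,0,1)
step 3: output 0; order=[1,3,0]; indeg=(0,0,0,0,1,1,0,0,1)
step 4: output 2; order=[1,3,0,2]; indeg=(0,0,0,0,1,1,0,0,1)
step 5: output 6; order=[1,3,0,2,6]; indeg=(0,0,0,0,0,0,0,0,1)
step 6: output 4; order=[1,3,0,2,6,4]; indeg=(0,0,0,0,0,0,0,0,1)
step 7: output 5; order=[1,3,0,2,6,4,5]; indeg=(0,0,0,0,0,0,0,0,0)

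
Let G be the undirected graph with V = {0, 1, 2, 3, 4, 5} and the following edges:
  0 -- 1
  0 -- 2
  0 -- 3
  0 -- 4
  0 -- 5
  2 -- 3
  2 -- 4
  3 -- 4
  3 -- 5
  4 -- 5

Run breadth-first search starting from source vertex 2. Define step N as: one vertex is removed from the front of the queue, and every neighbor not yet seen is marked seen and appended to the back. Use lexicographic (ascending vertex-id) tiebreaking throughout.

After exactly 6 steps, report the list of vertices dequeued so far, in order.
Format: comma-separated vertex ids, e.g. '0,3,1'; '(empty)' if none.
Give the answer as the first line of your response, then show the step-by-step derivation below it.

2,0,3,4,1,5

step 1: dequeue 2; queue=[0,3,4]; order=2
step 2: dequeue 0; queue=[3,4,1,5]; order=2,0
step 3: dequeue 3; queue=[4,1,5]; order=2,0,3
step 4: dequeue 4; queue=[1,5]; order=2,0,3,4
step 5: dequeue 1; queue=[5]; order=2,0,3,4,1
step 6: dequeue 5; queue=[(empty)]; order=2,0,3,4,1,5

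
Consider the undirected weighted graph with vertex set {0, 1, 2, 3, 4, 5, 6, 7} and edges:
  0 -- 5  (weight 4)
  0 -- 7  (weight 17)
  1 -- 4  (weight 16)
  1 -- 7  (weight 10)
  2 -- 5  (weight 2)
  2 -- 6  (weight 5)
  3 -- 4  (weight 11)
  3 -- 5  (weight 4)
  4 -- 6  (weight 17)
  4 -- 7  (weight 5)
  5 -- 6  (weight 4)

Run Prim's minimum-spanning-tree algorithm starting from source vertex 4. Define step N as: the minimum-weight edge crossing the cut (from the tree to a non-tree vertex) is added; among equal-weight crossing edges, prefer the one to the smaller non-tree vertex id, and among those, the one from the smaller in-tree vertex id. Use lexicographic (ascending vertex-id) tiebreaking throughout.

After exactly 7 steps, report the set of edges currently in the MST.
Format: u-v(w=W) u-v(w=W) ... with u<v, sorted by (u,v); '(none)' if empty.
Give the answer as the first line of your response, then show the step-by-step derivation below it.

0-5(w=4) 1-7(w=10) 2-5(w=2) 3-4(w=11) 3-5(w=4) 4-7(w=5) 5-6(w=4)

step 1: add edge 4-7 (w=5); MST = {4-7(w=5)}
step 2: add edge 1-7 (w=10); MST = {1-7(w=10) 4-7(w=5)}
step 3: add edge 3-4 (w=11); MST = {1-7(w=10) 3-4(w=11) 4-7(w=5)}
step 4: add edge 3-5 (w=4); MST = {1-7(w=10) 3-4(w=11) 3-5(w=4) 4-7(w=5)}
step 5: add edge 2-5 (w=2); MST = {1-7(w=10) 2-5(w=2) 3-4(w=11) 3-5(w=4) 4-7(w=5)}
step 6: add edge 0-5 (w=4); MST = {0-5(w=4) 1-7(w=10) 2-5(w=2) 3-4(w=11) 3-5(w=4) 4-7(w=5)}
step 7: add edge 5-6 (w=4); MST = {0-5(w=4) 1-7(w=10) 2-5(w=2) 3-4(w=11) 3-5(w=4) 4-7(w=5) 5-6(w=4)}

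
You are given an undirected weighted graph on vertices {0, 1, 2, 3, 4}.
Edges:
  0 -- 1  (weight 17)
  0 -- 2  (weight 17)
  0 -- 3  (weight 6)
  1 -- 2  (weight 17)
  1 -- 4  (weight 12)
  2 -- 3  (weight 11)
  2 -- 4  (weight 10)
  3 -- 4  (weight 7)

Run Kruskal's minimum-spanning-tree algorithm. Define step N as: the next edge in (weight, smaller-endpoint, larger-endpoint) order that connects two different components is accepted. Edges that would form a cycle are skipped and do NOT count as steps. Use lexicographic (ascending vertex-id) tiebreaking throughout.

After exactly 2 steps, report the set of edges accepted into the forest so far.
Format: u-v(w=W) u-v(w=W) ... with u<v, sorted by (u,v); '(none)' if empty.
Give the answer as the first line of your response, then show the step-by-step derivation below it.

0-3(w=6) 3-4(w=7)

step 1: add edge 0-3 (w=6); MST = {0-3(w=6)}
step 2: add edge 3-4 (w=7); MST = {0-3(w=6) 3-4(w=7)}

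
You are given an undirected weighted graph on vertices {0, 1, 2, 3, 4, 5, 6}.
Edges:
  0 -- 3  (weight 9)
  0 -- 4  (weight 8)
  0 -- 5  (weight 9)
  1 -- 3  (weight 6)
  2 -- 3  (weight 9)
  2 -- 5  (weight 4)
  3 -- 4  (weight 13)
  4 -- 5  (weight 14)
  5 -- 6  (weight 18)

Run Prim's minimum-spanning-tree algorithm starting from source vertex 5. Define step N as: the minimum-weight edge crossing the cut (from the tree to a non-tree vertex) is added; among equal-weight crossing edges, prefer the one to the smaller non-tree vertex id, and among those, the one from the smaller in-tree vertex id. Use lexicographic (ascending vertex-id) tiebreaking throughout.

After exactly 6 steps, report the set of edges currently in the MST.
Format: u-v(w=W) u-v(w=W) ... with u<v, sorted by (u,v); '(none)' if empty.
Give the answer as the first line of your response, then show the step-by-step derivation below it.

0-3(w=9) 0-4(w=8) 0-5(w=9) 1-3(w=6) 2-5(w=4) 5-6(w=18)

step 1: add edge 2-5 (w=4); MST = {2-5(w=4)}
step 2: add edge 0-5 (w=9); MST = {0-5(w=9) 2-5(w=4)}
step 3: add edge 0-4 (w=8); MST = {0-4(w=8) 0-5(w=9) 2-5(w=4)}
step 4: add edge 0-3 (w=9); MST = {0-3(w=9) 0-4(w=8) 0-5(w=9) 2-5(w=4)}
step 5: add edge 1-3 (w=6); MST = {0-3(w=9) 0-4(w=8) 0-5(w=9) 1-3(w=6) 2-5(w=4)}
step 6: add edge 5-6 (w=18); MST = {0-3(w=9) 0-4(w=8) 0-5(w=9) 1-3(w=6) 2-5(w=4) 5-6(w=18)}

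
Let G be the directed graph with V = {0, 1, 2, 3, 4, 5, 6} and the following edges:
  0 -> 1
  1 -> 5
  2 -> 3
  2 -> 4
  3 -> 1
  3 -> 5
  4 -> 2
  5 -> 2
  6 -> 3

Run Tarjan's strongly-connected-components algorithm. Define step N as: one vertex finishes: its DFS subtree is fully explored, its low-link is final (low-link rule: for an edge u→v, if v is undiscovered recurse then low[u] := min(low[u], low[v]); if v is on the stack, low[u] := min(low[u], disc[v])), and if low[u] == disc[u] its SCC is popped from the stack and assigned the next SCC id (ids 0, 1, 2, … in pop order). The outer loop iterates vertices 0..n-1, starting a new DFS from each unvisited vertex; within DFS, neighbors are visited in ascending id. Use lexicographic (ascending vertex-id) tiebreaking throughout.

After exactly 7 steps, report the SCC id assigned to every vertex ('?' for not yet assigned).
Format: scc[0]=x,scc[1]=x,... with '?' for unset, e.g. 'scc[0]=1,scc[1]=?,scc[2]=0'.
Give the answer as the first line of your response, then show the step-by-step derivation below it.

scc[0]=1,scc[1]=0,scc[2]=0,scc[3]=0,scc[4]=0,scc[5]=0,scc[6]=2

step 1: low=(low[0]=0,low[1]=1,low[2]=3,low[3]=1,low[4]=?,low[5]=2,low[6]=?); scc=(scc[0]=?,scc[1]=?,scc[2]=?,scc[3]=?,scc[4]=?,scc[5]=?,scc[6]=?)
step 2: low=(low[0]=0,low[1]=1,low[2]=1,low[3]=1,low[4]=3,low[5]=2,low[6]=?); scc=(scc[0]=?,scc[1]=?,scc[2]=?,scc[3]=?,scc[4]=?,scc[5]=?,scc[6]=?)
step 3: low=(low[0]=0,low[1]=1,low[2]=1,low[3]=1,low[4]=3,low[5]=2,low[6]=?); scc=(scc[0]=?,scc[1]=?,scc[2]=?,scc[3]=?,scc[4]=?,scc[5]=?,scc[6]=?)
step 4: low=(low[0]=0,low[1]=1,low[2]=1,low[3]=1,low[4]=3,low[5]=1,low[6]=?); scc=(scc[0]=?,scc[1]=?,scc[2]=?,scc[3]=?,scc[4]=?,scc[5]=?,scc[6]=?)
step 5: low=(low[0]=0,low[1]=1,low[2]=1,low[3]=1,low[4]=3,low[5]=1,low[6]=?); scc=(scc[0]=?,scc[1]=0,scc[2]=0,scc[3]=0,scc[4]=0,scc[5]=0,scc[6]=?)
step 6: low=(low[0]=0,low[1]=1,low[2]=1,low[3]=1,low[4]=3,low[5]=1,low[6]=?); scc=(scc[0]=1,scc[1]=0,scc[2]=0,scc[3]=0,scc[4]=0,scc[5]=0,scc[6]=?)
step 7: low=(low[0]=0,low[1]=1,low[2]=1,low[3]=1,low[4]=3,low[5]=1,low[6]=6); scc=(scc[0]=1,scc[1]=0,scc[2]=0,scc[3]=0,scc[4]=0,scc[5]=0,scc[6]=2)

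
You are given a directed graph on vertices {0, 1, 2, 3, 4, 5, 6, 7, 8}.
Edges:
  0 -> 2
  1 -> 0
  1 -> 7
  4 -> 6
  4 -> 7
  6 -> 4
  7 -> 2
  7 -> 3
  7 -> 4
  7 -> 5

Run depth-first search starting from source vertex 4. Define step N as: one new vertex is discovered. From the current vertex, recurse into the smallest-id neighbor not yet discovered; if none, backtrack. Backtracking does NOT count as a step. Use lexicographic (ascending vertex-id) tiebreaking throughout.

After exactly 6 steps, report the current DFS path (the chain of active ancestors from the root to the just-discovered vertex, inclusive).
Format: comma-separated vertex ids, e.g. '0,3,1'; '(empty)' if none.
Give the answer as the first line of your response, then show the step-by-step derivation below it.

4,7,5

step 1: discover 4; path=4; order=4
step 2: discover 6; path=4>6; order=4,6
step 3: discover 7; path=4>7; order=4,6,7
step 4: discover 2; path=4>7>2; order=4,6,7,2
step 5: discover 3; path=4>7>3; order=4,6,7,2,3
step 6: discover 5; path=4>7>5; order=4,6,7,2,3,5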